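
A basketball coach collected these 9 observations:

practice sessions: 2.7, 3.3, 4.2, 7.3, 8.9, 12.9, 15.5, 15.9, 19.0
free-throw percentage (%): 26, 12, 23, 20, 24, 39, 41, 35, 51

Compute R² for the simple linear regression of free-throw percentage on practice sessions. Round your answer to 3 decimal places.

0.796

n = 9, Σx = 89.7, Σy = 271, Σxy = 3230.1, Σx² = 1188.79, Σy² = 9353
Sxx = Σx² − (Σx)²/n = 1188.79 − 894.01 = 294.78
Sxy = Σxy − (Σx)(Σy)/n = 3230.1 − 2700.966667 = 529.133333
Syy = Σy² − (Σy)²/n = 9353 − 8160.111111 = 1192.888889
R² = Sxy²/(Sxx·Syy) = (529.133333)²/(294.78·1192.888889) = 0.796218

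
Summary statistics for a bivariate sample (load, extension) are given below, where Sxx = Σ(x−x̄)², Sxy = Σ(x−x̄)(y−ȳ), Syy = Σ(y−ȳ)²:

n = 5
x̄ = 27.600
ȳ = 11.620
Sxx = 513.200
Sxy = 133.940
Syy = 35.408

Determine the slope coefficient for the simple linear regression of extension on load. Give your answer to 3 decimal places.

b = Sxy/Sxx = 133.94/513.2 = 0.260990

0.261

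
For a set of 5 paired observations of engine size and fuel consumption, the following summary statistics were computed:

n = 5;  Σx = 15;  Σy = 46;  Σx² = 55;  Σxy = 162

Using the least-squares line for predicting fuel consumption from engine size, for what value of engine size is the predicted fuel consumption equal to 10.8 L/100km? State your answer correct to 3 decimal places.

3.667

Sxx = Σx² − (Σx)²/n = 55 − 45 = 10
Sxy = Σxy − (Σx)(Σy)/n = 162 − 138 = 24
b = Sxy/Sxx = 24/10 = 2.4
a = ȳ − b·x̄ = 9.2 − 2.4·3 = 2
Set a + b·x = 10.8: x = (10.8 − 2) / 2.4 = 3.666667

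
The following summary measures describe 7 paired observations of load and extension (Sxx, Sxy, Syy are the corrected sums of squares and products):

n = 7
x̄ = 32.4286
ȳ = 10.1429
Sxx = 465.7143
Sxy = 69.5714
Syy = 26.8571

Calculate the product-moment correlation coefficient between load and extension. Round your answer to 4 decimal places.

r = Sxy/√(Sxx·Syy) = 69.5714/√(12507.735527) = 69.5714/111.837988 = 0.622073

0.6221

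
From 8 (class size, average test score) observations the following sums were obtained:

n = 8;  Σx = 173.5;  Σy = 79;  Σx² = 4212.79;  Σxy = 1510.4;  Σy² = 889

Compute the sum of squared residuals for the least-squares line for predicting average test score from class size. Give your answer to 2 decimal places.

17.38

Sxx = Σx² − (Σx)²/n = 4212.79 − 3762.78125 = 450.00875
Sxy = Σxy − (Σx)(Σy)/n = 1510.4 − 1713.3125 = -202.9125
Syy = Σy² − (Σy)²/n = 889 − 780.125 = 108.875
b = Sxy/Sxx = -202.9125/450.00875 = -0.450908
SSE = Syy − b·Sxy = 108.875 − (-0.450908)·(-202.9125) = 17.380151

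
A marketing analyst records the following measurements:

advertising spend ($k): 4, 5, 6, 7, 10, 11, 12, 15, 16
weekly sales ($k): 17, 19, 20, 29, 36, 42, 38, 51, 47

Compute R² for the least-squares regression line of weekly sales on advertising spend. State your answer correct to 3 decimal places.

n = 9, Σx = 86, Σy = 299, Σxy = 3281, Σx² = 972, Σy² = 11205
Sxx = Σx² − (Σx)²/n = 972 − 821.777778 = 150.222222
Sxy = Σxy − (Σx)(Σy)/n = 3281 − 2857.111111 = 423.888889
Syy = Σy² − (Σy)²/n = 11205 − 9933.444444 = 1271.555556
R² = Sxy²/(Sxx·Syy) = (423.888889)²/(150.222222·1271.555556) = 0.940664

0.941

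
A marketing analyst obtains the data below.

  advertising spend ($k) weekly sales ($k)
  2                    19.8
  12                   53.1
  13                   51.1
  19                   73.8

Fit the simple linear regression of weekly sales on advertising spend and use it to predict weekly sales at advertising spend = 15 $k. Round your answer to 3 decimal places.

n = 4, Σx = 46, Σy = 197.8, Σxy = 2743.3, Σx² = 678
Sxx = Σx² − (Σx)²/n = 678 − 529 = 149
Sxy = Σxy − (Σx)(Σy)/n = 2743.3 − 2274.7 = 468.6
b = Sxy/Sxx = 468.6/149 = 3.144966
a = ȳ − b·x̄ = 49.45 − 3.144966·11.5 = 13.282886
ŷ(15) = a + b·15 = 13.282886 + 3.144966·15 = 60.457383

60.457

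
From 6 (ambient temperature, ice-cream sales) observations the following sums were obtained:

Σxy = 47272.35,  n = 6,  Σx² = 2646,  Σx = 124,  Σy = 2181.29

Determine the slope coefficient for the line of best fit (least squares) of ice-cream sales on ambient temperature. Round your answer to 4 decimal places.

Sxx = Σx² − (Σx)²/n = 2646 − 2562.666667 = 83.333333
Sxy = Σxy − (Σx)(Σy)/n = 47272.35 − 45079.993333 = 2192.356667
b = Sxy/Sxx = 2192.356667/83.333333 = 26.30828

26.3083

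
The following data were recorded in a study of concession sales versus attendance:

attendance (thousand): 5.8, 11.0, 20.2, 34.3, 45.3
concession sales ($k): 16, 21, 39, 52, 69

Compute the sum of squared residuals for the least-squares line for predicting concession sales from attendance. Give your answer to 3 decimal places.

22.274

n = 5, Σx = 116.6, Σy = 197, Σxy = 6020.9, Σx² = 3791.26, Σy² = 9683
Sxx = Σx² − (Σx)²/n = 3791.26 − 2719.112 = 1072.148
Sxy = Σxy − (Σx)(Σy)/n = 6020.9 − 4594.04 = 1426.86
Syy = Σy² − (Σy)²/n = 9683 − 7761.8 = 1921.2
b = Sxy/Sxx = 1426.86/1072.148 = 1.330842
SSE = Syy − b·Sxy = 1921.2 − 1.330842·1426.86 = 22.274236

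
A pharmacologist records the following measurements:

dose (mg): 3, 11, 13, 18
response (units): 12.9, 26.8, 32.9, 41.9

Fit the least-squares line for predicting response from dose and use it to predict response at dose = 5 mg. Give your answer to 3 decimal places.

16.458

n = 4, Σx = 45, Σy = 114.5, Σxy = 1515.4, Σx² = 623
Sxx = Σx² − (Σx)²/n = 623 − 506.25 = 116.75
Sxy = Σxy − (Σx)(Σy)/n = 1515.4 − 1288.125 = 227.275
b = Sxy/Sxx = 227.275/116.75 = 1.946681
a = ȳ − b·x̄ = 28.625 − 1.946681·11.25 = 6.724839
ŷ(5) = a + b·5 = 6.724839 + 1.946681·5 = 16.458244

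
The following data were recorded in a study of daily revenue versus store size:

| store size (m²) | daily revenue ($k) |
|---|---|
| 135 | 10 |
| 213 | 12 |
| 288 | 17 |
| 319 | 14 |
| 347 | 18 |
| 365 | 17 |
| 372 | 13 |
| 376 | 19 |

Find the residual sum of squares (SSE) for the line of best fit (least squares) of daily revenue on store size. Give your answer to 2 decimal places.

n = 8, Σx = 2415, Σy = 120, Σxy = 37699, Σx² = 781693, Σy² = 1872
Sxx = Σx² − (Σx)²/n = 781693 − 729028.125 = 52664.875
Sxy = Σxy − (Σx)(Σy)/n = 37699 − 36225 = 1474
Syy = Σy² − (Σy)²/n = 1872 − 1800 = 72
b = Sxy/Sxx = 1474/52664.875 = 0.027988
SSE = Syy − b·Sxy = 72 − 0.027988·1474 = 30.745255

30.75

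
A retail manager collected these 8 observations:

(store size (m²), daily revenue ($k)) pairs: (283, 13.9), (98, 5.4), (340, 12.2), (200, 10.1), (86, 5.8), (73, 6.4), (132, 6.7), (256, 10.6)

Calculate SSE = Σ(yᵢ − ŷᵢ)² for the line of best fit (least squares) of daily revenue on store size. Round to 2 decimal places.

n = 8, Σx = 1468, Σy = 71.1, Σxy = 15194.9, Σx² = 340978, Σy² = 705.07
Sxx = Σx² − (Σx)²/n = 340978 − 269378 = 71600
Sxy = Σxy − (Σx)(Σy)/n = 15194.9 − 13046.85 = 2148.05
Syy = Σy² − (Σy)²/n = 705.07 − 631.90125 = 73.16875
b = Sxy/Sxx = 2148.05/71600 = 0.030001
SSE = Syy − b·Sxy = 73.16875 − 0.030001·2148.05 = 8.725750

8.73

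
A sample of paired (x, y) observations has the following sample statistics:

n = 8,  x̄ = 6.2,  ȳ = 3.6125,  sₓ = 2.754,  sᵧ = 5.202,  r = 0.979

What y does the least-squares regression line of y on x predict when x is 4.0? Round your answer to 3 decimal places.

-0.456

b = r · sᵧ/sₓ = 0.979 · 5.202/2.754 = 1.849222
a = ȳ − b·x̄ = 3.6125 − 1.849222·6.2 = -7.852678
ŷ(4.0) = a + b·4.0 = -7.852678 + 1.849222·4 = -0.455789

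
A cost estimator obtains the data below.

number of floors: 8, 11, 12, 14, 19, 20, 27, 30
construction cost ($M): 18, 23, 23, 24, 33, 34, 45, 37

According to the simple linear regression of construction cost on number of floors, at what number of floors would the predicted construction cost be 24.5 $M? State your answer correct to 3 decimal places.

n = 8, Σx = 141, Σy = 237, Σxy = 4641, Σx² = 2915
Sxx = Σx² − (Σx)²/n = 2915 − 2485.125 = 429.875
Sxy = Σxy − (Σx)(Σy)/n = 4641 − 4177.125 = 463.875
b = Sxy/Sxx = 463.875/429.875 = 1.079093
a = ȳ − b·x̄ = 29.625 − 1.079093·17.625 = 10.605990
Set a + b·x = 24.5: x = (24.5 − 10.605990) / 1.079093 = 12.875640

12.876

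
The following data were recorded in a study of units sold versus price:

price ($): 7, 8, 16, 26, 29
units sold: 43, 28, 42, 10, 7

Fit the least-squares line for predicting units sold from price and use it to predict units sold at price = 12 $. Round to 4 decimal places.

n = 5, Σx = 86, Σy = 130, Σxy = 1660, Σx² = 1886
Sxx = Σx² − (Σx)²/n = 1886 − 1479.2 = 406.8
Sxy = Σxy − (Σx)(Σy)/n = 1660 − 2236 = -576
b = Sxy/Sxx = -576/406.8 = -1.415929
a = ȳ − b·x̄ = 26 − (-1.415929)·17.2 = 50.353982
ŷ(12) = a + b·12 = 50.353982 + (-1.415929)·12 = 33.362832

33.3628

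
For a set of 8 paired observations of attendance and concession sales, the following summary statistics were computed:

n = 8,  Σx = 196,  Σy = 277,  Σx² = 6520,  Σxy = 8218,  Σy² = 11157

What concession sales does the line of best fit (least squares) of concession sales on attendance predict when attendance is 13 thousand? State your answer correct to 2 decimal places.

Sxx = Σx² − (Σx)²/n = 6520 − 4802 = 1718
Sxy = Σxy − (Σx)(Σy)/n = 8218 − 6786.5 = 1431.5
b = Sxy/Sxx = 1431.5/1718 = 0.833236
a = ȳ − b·x̄ = 34.625 − 0.833236·24.5 = 14.210710
ŷ(13) = a + b·13 = 14.210710 + 0.833236·13 = 25.042782

25.04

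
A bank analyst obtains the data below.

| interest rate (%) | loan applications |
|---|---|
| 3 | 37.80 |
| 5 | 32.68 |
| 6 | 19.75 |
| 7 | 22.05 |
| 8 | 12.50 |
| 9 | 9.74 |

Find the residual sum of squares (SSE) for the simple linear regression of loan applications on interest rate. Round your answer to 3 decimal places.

44.926

n = 6, Σx = 38, Σy = 134.52, Σxy = 737.31, Σx² = 264, Σy² = 3624.205
Sxx = Σx² − (Σx)²/n = 264 − 240.666667 = 23.333333
Sxy = Σxy − (Σx)(Σy)/n = 737.31 − 851.96 = -114.65
Syy = Σy² − (Σy)²/n = 3624.205 − 3015.9384 = 608.2666
b = Sxy/Sxx = -114.65/23.333333 = -4.913571
SSE = Syy − b·Sxy = 608.2666 − (-4.913571)·(-114.65) = 44.925636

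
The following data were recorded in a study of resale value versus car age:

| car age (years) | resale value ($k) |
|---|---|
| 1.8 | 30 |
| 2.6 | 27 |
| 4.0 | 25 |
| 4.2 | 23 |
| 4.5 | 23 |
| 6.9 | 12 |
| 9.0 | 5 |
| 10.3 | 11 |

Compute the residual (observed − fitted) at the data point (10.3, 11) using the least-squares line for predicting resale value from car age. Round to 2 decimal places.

n = 8, Σx = 43.3, Σy = 156, Σxy = 665.4, Σx² = 298.59
Sxx = Σx² − (Σx)²/n = 298.59 − 234.36125 = 64.22875
Sxy = Σxy − (Σx)(Σy)/n = 665.4 − 844.35 = -178.95
b = Sxy/Sxx = -178.95/64.22875 = -2.786135
a = ȳ − b·x̄ = 19.5 − (-2.786135)·5.4125 = 34.579958
ŷ(10.3) = 34.579958 + (-2.786135)·10.3 = 5.882763
residual = y − ŷ = 11 − 5.882763 = 5.117237

5.12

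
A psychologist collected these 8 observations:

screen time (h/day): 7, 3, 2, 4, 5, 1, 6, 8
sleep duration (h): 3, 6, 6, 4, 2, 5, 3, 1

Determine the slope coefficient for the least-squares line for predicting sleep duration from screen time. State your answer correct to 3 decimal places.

n = 8, Σx = 36, Σy = 30, Σxy = 108, Σx² = 204
Sxx = Σx² − (Σx)²/n = 204 − 162 = 42
Sxy = Σxy − (Σx)(Σy)/n = 108 − 135 = -27
b = Sxy/Sxx = -27/42 = -0.642857

-0.643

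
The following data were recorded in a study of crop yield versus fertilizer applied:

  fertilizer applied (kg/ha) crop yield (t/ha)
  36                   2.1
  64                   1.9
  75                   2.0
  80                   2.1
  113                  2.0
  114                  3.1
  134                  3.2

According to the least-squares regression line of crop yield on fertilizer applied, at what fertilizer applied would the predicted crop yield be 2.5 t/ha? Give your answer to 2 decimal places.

101.58

n = 7, Σx = 616, Σy = 16.4, Σxy = 1523.4, Σx² = 61138
Sxx = Σx² − (Σx)²/n = 61138 − 54208 = 6930
Sxy = Σxy − (Σx)(Σy)/n = 1523.4 − 1443.2 = 80.2
b = Sxy/Sxx = 80.2/6930 = 0.011573
a = ȳ − b·x̄ = 2.342857 − 0.011573·88 = 1.324444
Set a + b·x = 2.5: x = (2.5 − 1.324444) / 0.011573 = 101.578554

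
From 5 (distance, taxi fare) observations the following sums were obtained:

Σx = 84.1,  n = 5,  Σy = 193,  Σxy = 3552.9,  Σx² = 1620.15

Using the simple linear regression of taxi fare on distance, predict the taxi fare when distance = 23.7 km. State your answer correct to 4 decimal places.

48.8617

Sxx = Σx² − (Σx)²/n = 1620.15 − 1414.562 = 205.588
Sxy = Σxy − (Σx)(Σy)/n = 3552.9 − 3246.26 = 306.64
b = Sxy/Sxx = 306.64/205.588 = 1.491527
a = ȳ − b·x̄ = 38.6 − 1.491527·16.82 = 13.512520
ŷ(23.7) = a + b·23.7 = 13.512520 + 1.491527·23.7 = 48.861704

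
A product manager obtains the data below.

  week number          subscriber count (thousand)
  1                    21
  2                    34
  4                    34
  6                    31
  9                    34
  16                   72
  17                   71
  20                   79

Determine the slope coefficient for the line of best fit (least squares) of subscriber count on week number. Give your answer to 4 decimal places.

2.9773

n = 8, Σx = 75, Σy = 376, Σxy = 4656, Σx² = 1083
Sxx = Σx² − (Σx)²/n = 1083 − 703.125 = 379.875
Sxy = Σxy − (Σx)(Σy)/n = 4656 − 3525 = 1131
b = Sxy/Sxx = 1131/379.875 = 2.977295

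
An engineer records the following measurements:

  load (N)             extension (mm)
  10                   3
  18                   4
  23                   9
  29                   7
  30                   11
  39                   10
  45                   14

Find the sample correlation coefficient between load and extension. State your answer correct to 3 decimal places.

n = 7, Σx = 194, Σy = 58, Σxy = 1862, Σx² = 6240, Σy² = 572
Sxx = Σx² − (Σx)²/n = 6240 − 5376.571429 = 863.428571
Sxy = Σxy − (Σx)(Σy)/n = 1862 − 1607.428571 = 254.571429
Syy = Σy² − (Σy)²/n = 572 − 480.571429 = 91.428571
r = Sxy/√(Sxx·Syy) = 254.571429/√(78942.040816) = 254.571429/280.966263 = 0.906057

0.906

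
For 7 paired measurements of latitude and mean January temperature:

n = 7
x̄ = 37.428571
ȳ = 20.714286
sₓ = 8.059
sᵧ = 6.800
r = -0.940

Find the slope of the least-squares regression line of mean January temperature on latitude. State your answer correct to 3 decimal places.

b = r · sᵧ/sₓ = -0.94 · 6.8/8.059 = -0.793151

-0.793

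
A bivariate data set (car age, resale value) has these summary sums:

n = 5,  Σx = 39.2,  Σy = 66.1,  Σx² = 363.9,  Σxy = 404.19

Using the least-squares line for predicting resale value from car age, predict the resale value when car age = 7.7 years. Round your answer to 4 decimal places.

Sxx = Σx² − (Σx)²/n = 363.9 − 307.328 = 56.572
Sxy = Σxy − (Σx)(Σy)/n = 404.19 − 518.224 = -114.034
b = Sxy/Sxx = -114.034/56.572 = -2.015732
a = ȳ − b·x̄ = 13.22 − (-2.015732)·7.84 = 29.023340
ŷ(7.7) = a + b·7.7 = 29.023340 + (-2.015732)·7.7 = 13.502203

13.5022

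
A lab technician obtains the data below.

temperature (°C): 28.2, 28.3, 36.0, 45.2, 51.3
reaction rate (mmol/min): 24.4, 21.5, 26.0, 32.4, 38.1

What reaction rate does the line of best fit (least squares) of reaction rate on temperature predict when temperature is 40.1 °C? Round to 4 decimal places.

n = 5, Σx = 189, Σy = 142.4, Σxy = 5651.54, Σx² = 7566.86
Sxx = Σx² − (Σx)²/n = 7566.86 − 7144.2 = 422.66
Sxy = Σxy − (Σx)(Σy)/n = 5651.54 − 5382.72 = 268.82
b = Sxy/Sxx = 268.82/422.66 = 0.636019
a = ȳ − b·x̄ = 28.48 − 0.636019·37.8 = 4.438463
ŷ(40.1) = a + b·40.1 = 4.438463 + 0.636019·40.1 = 29.942845

29.9428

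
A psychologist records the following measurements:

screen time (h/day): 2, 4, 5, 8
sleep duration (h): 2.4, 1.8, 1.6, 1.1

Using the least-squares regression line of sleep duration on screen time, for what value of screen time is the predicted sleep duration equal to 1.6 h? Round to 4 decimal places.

5.3396

n = 4, Σx = 19, Σy = 6.9, Σxy = 28.8, Σx² = 109
Sxx = Σx² − (Σx)²/n = 109 − 90.25 = 18.75
Sxy = Σxy − (Σx)(Σy)/n = 28.8 − 32.775 = -3.975
b = Sxy/Sxx = -3.975/18.75 = -0.212
a = ȳ − b·x̄ = 1.725 − (-0.212)·4.75 = 2.732
Set a + b·x = 1.6: x = (1.6 − 2.732) / (-0.212) = 5.339623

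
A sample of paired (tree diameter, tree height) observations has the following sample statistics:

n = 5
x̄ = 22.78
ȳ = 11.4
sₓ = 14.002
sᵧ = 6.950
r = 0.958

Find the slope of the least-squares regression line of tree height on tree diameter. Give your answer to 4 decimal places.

b = r · sᵧ/sₓ = 0.958 · 6.95/14.002 = 0.475511

0.4755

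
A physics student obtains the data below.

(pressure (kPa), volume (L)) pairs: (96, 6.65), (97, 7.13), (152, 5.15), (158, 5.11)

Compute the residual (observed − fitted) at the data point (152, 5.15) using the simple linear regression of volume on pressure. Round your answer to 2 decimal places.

n = 4, Σx = 503, Σy = 24.04, Σxy = 2920.19, Σx² = 66693
Sxx = Σx² − (Σx)²/n = 66693 − 63252.25 = 3440.75
Sxy = Σxy − (Σx)(Σy)/n = 2920.19 − 3023.03 = -102.84
b = Sxy/Sxx = -102.84/3440.75 = -0.029889
a = ȳ − b·x̄ = 6.01 − (-0.029889)·125.75 = 9.768521
ŷ(152) = 9.768521 + (-0.029889)·152 = 5.225418
residual = y − ŷ = 5.15 − 5.225418 = -0.075418

-0.08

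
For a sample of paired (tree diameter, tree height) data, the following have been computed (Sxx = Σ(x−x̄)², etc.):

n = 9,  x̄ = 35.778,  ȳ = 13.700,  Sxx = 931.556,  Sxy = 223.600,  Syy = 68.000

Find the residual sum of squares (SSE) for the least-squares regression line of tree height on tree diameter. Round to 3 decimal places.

b = Sxy/Sxx = 223.6/931.556 = 0.240029
SSE = Syy − b·Sxy = 68 − 0.240029·223.6 = 14.329625

14.330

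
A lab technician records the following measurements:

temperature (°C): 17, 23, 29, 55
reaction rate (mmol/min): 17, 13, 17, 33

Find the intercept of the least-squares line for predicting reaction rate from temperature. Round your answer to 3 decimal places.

n = 4, Σx = 124, Σy = 80, Σxy = 2896, Σx² = 4684
Sxx = Σx² − (Σx)²/n = 4684 − 3844 = 840
Sxy = Σxy − (Σx)(Σy)/n = 2896 − 2480 = 416
b = Sxy/Sxx = 416/840 = 0.495238
a = ȳ − b·x̄ = 20 − 0.495238·31 = 4.647619

4.648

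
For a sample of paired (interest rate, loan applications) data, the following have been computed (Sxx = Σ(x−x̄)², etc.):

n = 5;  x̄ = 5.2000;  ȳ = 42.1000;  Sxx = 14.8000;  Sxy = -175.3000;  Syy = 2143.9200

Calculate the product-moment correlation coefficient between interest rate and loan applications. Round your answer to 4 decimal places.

r = Sxy/√(Sxx·Syy) = -175.3/√(31730.016) = -175.3/178.129212 = -0.984117

-0.9841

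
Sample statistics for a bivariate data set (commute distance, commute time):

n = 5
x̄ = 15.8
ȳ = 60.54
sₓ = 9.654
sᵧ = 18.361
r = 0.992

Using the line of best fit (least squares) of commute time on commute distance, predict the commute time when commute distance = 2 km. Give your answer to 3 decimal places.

34.504

b = r · sᵧ/sₓ = 0.992 · 18.361/9.654 = 1.886691
a = ȳ − b·x̄ = 60.54 − 1.886691·15.8 = 30.730287
ŷ(2) = a + b·2 = 30.730287 + 1.886691·2 = 34.503668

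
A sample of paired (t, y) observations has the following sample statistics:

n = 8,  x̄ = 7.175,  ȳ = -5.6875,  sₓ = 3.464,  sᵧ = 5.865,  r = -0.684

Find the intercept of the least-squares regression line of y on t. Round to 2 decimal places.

b = r · sᵧ/sₓ = -0.684 · 5.865/3.464 = -1.158100
a = ȳ − b·x̄ = -5.6875 − (-1.158100)·7.175 = 2.621871

2.62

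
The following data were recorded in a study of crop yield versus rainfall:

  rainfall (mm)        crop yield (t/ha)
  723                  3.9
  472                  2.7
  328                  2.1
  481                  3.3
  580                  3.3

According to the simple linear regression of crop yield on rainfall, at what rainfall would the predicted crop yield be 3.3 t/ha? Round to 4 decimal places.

n = 5, Σx = 2584, Σy = 15.3, Σxy = 8284.2, Σx² = 1420858
Sxx = Σx² − (Σx)²/n = 1420858 − 1335411.2 = 85446.8
Sxy = Σxy − (Σx)(Σy)/n = 8284.2 − 7907.04 = 377.16
b = Sxy/Sxx = 377.16/85446.8 = 0.004414
a = ȳ − b·x̄ = 3.06 − 0.004414·516.8 = 0.778858
Set a + b·x = 3.3: x = (3.3 − 0.778858) / 0.004414 = 571.172765

571.1728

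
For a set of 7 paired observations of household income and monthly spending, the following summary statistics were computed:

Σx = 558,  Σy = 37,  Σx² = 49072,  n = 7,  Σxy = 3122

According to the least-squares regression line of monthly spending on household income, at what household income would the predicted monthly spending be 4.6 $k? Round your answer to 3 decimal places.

Sxx = Σx² − (Σx)²/n = 49072 − 44480.571429 = 4591.428571
Sxy = Σxy − (Σx)(Σy)/n = 3122 − 2949.428571 = 172.571429
b = Sxy/Sxx = 172.571429/4591.428571 = 0.037586
a = ȳ − b·x̄ = 5.285714 − 0.037586·79.714286 = 2.289608
Set a + b·x = 4.6: x = (4.6 − 2.289608) / 0.037586 = 61.470199

61.470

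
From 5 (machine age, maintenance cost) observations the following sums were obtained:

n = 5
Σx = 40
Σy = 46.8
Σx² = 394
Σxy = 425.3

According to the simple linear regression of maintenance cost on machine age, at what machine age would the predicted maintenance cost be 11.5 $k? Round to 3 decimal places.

Sxx = Σx² − (Σx)²/n = 394 − 320 = 74
Sxy = Σxy − (Σx)(Σy)/n = 425.3 − 374.4 = 50.9
b = Sxy/Sxx = 50.9/74 = 0.687838
a = ȳ − b·x̄ = 9.36 − 0.687838·8 = 3.857297
Set a + b·x = 11.5: x = (11.5 − 3.857297) / 0.687838 = 11.111198

11.111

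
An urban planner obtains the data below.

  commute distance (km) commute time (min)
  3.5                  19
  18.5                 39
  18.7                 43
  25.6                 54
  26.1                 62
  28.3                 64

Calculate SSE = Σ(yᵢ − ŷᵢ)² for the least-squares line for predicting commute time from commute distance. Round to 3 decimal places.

n = 6, Σx = 120.7, Σy = 281, Σxy = 6403.9, Σx² = 2841.65, Σy² = 14587
Sxx = Σx² − (Σx)²/n = 2841.65 − 2428.081667 = 413.568333
Sxy = Σxy − (Σx)(Σy)/n = 6403.9 − 5652.783333 = 751.116667
Syy = Σy² − (Σy)²/n = 14587 − 13160.166667 = 1426.833333
b = Sxy/Sxx = 751.116667/413.568333 = 1.816185
SSE = Syy − b·Sxy = 1426.833333 − 1.816185·751.116667 = 62.666395

62.666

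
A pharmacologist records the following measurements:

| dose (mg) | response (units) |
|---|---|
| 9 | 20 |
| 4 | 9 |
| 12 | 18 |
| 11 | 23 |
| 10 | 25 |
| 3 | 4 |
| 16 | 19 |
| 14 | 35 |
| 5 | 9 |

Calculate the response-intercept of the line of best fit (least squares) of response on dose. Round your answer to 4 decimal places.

n = 9, Σx = 84, Σy = 162, Σxy = 1786, Σx² = 948
Sxx = Σx² − (Σx)²/n = 948 − 784 = 164
Sxy = Σxy − (Σx)(Σy)/n = 1786 − 1512 = 274
b = Sxy/Sxx = 274/164 = 1.670732
a = ȳ − b·x̄ = 18 − 1.670732·9.333333 = 2.406504

2.4065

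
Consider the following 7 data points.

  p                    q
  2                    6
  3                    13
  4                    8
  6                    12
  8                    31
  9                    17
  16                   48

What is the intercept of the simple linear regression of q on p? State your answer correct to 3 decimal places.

n = 7, Σx = 48, Σy = 135, Σxy = 1324, Σx² = 466
Sxx = Σx² − (Σx)²/n = 466 − 329.142857 = 136.857143
Sxy = Σxy − (Σx)(Σy)/n = 1324 − 925.714286 = 398.285714
b = Sxy/Sxx = 398.285714/136.857143 = 2.910230
a = ȳ − b·x̄ = 19.285714 − 2.910230·6.857143 = -0.670146

-0.670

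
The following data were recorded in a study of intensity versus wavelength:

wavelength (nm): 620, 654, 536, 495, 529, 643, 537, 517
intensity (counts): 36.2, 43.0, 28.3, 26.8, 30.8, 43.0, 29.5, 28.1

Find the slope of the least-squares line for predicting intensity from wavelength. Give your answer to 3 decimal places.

0.104

n = 8, Σx = 4531, Σy = 265.7, Σxy = 153312.2, Σx² = 2593385
Sxx = Σx² − (Σx)²/n = 2593385 − 2566245.125 = 27139.875
Sxy = Σxy − (Σx)(Σy)/n = 153312.2 − 150485.8375 = 2826.3625
b = Sxy/Sxx = 2826.3625/27139.875 = 0.104141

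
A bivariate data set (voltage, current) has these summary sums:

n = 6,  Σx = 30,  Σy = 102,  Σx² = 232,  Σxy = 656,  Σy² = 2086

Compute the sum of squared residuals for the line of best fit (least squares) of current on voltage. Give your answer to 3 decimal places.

Sxx = Σx² − (Σx)²/n = 232 − 150 = 82
Sxy = Σxy − (Σx)(Σy)/n = 656 − 510 = 146
Syy = Σy² − (Σy)²/n = 2086 − 1734 = 352
b = Sxy/Sxx = 146/82 = 1.780488
SSE = Syy − b·Sxy = 352 − 1.780488·146 = 92.048780

92.049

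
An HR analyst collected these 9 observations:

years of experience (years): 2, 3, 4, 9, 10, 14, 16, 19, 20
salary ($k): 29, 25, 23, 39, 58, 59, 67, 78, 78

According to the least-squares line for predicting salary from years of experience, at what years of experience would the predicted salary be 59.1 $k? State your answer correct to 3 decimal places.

13.473

n = 9, Σx = 97, Σy = 456, Σxy = 6096, Σx² = 1423
Sxx = Σx² − (Σx)²/n = 1423 − 1045.444444 = 377.555556
Sxy = Σxy − (Σx)(Σy)/n = 6096 − 4914.666667 = 1181.333333
b = Sxy/Sxx = 1181.333333/377.555556 = 3.128899
a = ȳ − b·x̄ = 50.666667 − 3.128899·10.777778 = 16.944085
Set a + b·x = 59.1: x = (59.1 − 16.944085) / 3.128899 = 13.473081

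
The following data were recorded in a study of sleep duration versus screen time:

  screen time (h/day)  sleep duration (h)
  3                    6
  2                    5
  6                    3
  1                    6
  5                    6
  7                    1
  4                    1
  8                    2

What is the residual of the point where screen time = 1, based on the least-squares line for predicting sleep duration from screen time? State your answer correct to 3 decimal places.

n = 8, Σx = 36, Σy = 30, Σxy = 109, Σx² = 204
Sxx = Σx² − (Σx)²/n = 204 − 162 = 42
Sxy = Σxy − (Σx)(Σy)/n = 109 − 135 = -26
b = Sxy/Sxx = -26/42 = -0.619048
a = ȳ − b·x̄ = 3.75 − (-0.619048)·4.5 = 6.535714
ŷ(1) = 6.535714 + (-0.619048)·1 = 5.916667
residual = y − ŷ = 6 − 5.916667 = 0.083333

0.083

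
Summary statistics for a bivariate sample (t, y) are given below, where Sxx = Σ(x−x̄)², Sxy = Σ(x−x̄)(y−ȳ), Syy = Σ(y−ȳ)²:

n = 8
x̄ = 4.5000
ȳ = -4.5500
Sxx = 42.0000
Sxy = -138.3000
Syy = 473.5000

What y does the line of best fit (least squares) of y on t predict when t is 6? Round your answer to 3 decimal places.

b = Sxy/Sxx = -138.3/42 = -3.292857
a = ȳ − b·x̄ = -4.55 − (-3.292857)·4.5 = 10.267857
ŷ(6) = a + b·6 = 10.267857 + (-3.292857)·6 = -9.489286

-9.489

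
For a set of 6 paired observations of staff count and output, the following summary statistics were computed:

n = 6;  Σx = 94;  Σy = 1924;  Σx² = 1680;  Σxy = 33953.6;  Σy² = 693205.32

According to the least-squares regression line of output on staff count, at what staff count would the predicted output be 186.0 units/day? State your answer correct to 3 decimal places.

8.340

Sxx = Σx² − (Σx)²/n = 1680 − 1472.666667 = 207.333333
Sxy = Σxy − (Σx)(Σy)/n = 33953.6 − 30142.666667 = 3810.933333
b = Sxy/Sxx = 3810.933333/207.333333 = 18.380707
a = ȳ − b·x̄ = 320.666667 − 18.380707·15.666667 = 32.702251
Set a + b·x = 186.0: x = (186.0 − 32.702251) / 18.380707 = 8.340144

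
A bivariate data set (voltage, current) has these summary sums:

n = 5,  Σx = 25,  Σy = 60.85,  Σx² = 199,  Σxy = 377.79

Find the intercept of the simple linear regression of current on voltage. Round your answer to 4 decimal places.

Sxx = Σx² − (Σx)²/n = 199 − 125 = 74
Sxy = Σxy − (Σx)(Σy)/n = 377.79 − 304.25 = 73.54
b = Sxy/Sxx = 73.54/74 = 0.993784
a = ȳ − b·x̄ = 12.17 − 0.993784·5 = 7.201081

7.2011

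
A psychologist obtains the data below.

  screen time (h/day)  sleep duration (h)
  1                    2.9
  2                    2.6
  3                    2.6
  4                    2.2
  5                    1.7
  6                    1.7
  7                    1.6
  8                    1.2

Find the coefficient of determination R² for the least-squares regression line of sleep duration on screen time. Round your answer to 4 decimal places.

n = 8, Σx = 36, Σy = 16.5, Σxy = 64.2, Σx² = 204, Σy² = 36.55
Sxx = Σx² − (Σx)²/n = 204 − 162 = 42
Sxy = Σxy − (Σx)(Σy)/n = 64.2 − 74.25 = -10.05
Syy = Σy² − (Σy)²/n = 36.55 − 34.03125 = 2.51875
R² = Sxy²/(Sxx·Syy) = (-10.05)²/(42·2.51875) = 0.954768

0.9548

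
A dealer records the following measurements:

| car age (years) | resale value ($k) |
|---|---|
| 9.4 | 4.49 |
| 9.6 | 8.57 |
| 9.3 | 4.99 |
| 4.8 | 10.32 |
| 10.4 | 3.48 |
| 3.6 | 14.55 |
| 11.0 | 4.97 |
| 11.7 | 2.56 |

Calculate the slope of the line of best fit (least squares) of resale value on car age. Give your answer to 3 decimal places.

-1.281

n = 8, Σx = 69.8, Σy = 53.93, Σxy = 393.615, Σx² = 669.06
Sxx = Σx² − (Σx)²/n = 669.06 − 609.005 = 60.055
Sxy = Σxy − (Σx)(Σy)/n = 393.615 − 470.53925 = -76.92425
b = Sxy/Sxx = -76.92425/60.055 = -1.280897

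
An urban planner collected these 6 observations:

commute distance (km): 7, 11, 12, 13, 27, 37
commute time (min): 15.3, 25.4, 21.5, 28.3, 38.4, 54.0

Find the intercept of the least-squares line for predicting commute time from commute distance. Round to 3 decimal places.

9.664

n = 6, Σx = 107, Σy = 182.9, Σxy = 4047.2, Σx² = 2581
Sxx = Σx² − (Σx)²/n = 2581 − 1908.166667 = 672.833333
Sxy = Σxy − (Σx)(Σy)/n = 4047.2 − 3261.716667 = 785.483333
b = Sxy/Sxx = 785.483333/672.833333 = 1.167426
a = ȳ − b·x̄ = 30.483333 − 1.167426·17.833333 = 9.664231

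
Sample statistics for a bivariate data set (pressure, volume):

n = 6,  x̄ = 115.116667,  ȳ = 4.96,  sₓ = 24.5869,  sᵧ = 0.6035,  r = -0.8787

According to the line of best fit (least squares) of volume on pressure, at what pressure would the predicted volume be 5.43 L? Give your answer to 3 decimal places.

93.325

b = r · sᵧ/sₓ = -0.8787 · 0.6035/24.5869 = -0.021568
a = ȳ − b·x̄ = 4.96 − (-0.021568)·115.116667 = 7.442861
Set a + b·x = 5.43: x = (5.43 − 7.442861) / (-0.021568) = 93.325337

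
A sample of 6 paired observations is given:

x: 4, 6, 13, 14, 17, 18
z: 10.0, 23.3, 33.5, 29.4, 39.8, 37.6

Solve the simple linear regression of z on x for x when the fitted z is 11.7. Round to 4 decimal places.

2.3711

n = 6, Σx = 72, Σy = 173.6, Σxy = 2380.3, Σx² = 1030
Sxx = Σx² − (Σx)²/n = 1030 − 864 = 166
Sxy = Σxy − (Σx)(Σy)/n = 2380.3 − 2083.2 = 297.1
b = Sxy/Sxx = 297.1/166 = 1.789759
a = ȳ − b·x̄ = 28.933333 − 1.789759·12 = 7.456225
Set a + b·x = 11.7: x = (11.7 − 7.456225) / 1.789759 = 2.371143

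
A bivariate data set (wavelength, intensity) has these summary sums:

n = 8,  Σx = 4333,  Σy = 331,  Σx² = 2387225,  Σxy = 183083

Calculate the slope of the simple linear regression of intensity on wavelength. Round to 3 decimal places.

Sxx = Σx² − (Σx)²/n = 2387225 − 2346861.125 = 40363.875
Sxy = Σxy − (Σx)(Σy)/n = 183083 − 179277.875 = 3805.125
b = Sxy/Sxx = 3805.125/40363.875 = 0.094271

0.094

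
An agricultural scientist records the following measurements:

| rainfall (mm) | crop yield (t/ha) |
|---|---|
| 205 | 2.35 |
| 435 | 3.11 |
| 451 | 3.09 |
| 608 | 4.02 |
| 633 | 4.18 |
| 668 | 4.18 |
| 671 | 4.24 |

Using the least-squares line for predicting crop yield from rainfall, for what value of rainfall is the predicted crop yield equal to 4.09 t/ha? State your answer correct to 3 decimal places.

n = 7, Σx = 3671, Σy = 25.17, Σxy = 13955.57, Σx² = 2101469
Sxx = Σx² − (Σx)²/n = 2101469 − 1925177.285714 = 176291.714286
Sxy = Σxy − (Σx)(Σy)/n = 13955.57 − 13199.867143 = 755.702857
b = Sxy/Sxx = 755.702857/176291.714286 = 0.004287
a = ȳ − b·x̄ = 3.595714 − 0.004287·524.428571 = 1.347667
Set a + b·x = 4.09: x = (4.09 − 1.347667) / 0.004287 = 639.736427

639.736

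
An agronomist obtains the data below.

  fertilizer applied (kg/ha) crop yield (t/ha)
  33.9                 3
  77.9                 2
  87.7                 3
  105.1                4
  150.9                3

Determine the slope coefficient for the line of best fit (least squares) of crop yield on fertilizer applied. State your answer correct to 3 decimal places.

n = 5, Σx = 455.5, Σy = 15, Σxy = 1393.7, Σx² = 48725.73
Sxx = Σx² − (Σx)²/n = 48725.73 − 41496.05 = 7229.68
Sxy = Σxy − (Σx)(Σy)/n = 1393.7 − 1366.5 = 27.2
b = Sxy/Sxx = 27.2/7229.68 = 0.003762

0.004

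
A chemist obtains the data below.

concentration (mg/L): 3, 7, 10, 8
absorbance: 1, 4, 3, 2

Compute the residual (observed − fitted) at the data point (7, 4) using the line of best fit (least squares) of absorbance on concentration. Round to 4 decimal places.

1.5000

n = 4, Σx = 28, Σy = 10, Σxy = 77, Σx² = 222
Sxx = Σx² − (Σx)²/n = 222 − 196 = 26
Sxy = Σxy − (Σx)(Σy)/n = 77 − 70 = 7
b = Sxy/Sxx = 7/26 = 0.269231
a = ȳ − b·x̄ = 2.5 − 0.269231·7 = 0.615385
ŷ(7) = 0.615385 + 0.269231·7 = 2.5
residual = y − ŷ = 4 − 2.5 = 1.5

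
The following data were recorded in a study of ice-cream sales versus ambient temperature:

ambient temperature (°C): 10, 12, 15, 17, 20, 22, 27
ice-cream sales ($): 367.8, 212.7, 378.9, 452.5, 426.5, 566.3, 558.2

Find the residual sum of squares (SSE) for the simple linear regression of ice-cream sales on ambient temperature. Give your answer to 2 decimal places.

n = 7, Σx = 123, Σy = 2962.9, Σxy = 55666.4, Σx² = 2371, Σy² = 1343024.77
Sxx = Σx² − (Σx)²/n = 2371 − 2161.285714 = 209.714286
Sxy = Σxy − (Σx)(Σy)/n = 55666.4 − 52062.385714 = 3604.014286
Syy = Σy² − (Σy)²/n = 1343024.77 − 1254110.915714 = 88913.854286
b = Sxy/Sxx = 3604.014286/209.714286 = 17.185354
SSE = Syy − b·Sxy = 88913.854286 − 17.185354·3604.014286 = 26977.592159

26977.59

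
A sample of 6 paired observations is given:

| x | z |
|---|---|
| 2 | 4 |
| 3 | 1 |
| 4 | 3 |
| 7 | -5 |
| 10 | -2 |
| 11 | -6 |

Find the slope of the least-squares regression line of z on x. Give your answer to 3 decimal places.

-0.948

n = 6, Σx = 37, Σy = -5, Σxy = -98, Σx² = 299
Sxx = Σx² − (Σx)²/n = 299 − 228.166667 = 70.833333
Sxy = Σxy − (Σx)(Σy)/n = -98 − (-30.833333) = -67.166667
b = Sxy/Sxx = -67.166667/70.833333 = -0.948235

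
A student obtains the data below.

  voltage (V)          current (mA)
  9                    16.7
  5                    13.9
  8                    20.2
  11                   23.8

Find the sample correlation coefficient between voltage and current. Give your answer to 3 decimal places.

0.862

n = 4, Σx = 33, Σy = 74.6, Σxy = 643.2, Σx² = 291, Σy² = 1446.58
Sxx = Σx² − (Σx)²/n = 291 − 272.25 = 18.75
Sxy = Σxy − (Σx)(Σy)/n = 643.2 − 615.45 = 27.75
Syy = Σy² − (Σy)²/n = 1446.58 − 1391.29 = 55.29
r = Sxy/√(Sxx·Syy) = 27.75/√(1036.6875) = 27.75/32.197632 = 0.861865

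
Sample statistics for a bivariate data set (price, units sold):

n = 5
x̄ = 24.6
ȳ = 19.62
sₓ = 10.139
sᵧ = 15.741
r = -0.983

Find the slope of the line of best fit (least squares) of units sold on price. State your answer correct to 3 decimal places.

-1.526

b = r · sᵧ/sₓ = -0.983 · 15.741/10.139 = -1.526127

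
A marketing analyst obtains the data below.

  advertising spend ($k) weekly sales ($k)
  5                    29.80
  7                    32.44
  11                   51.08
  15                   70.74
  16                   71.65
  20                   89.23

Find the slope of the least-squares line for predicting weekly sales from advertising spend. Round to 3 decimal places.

4.138

n = 6, Σx = 74, Σy = 344.94, Σxy = 4930.06, Σx² = 1076
Sxx = Σx² − (Σx)²/n = 1076 − 912.666667 = 163.333333
Sxy = Σxy − (Σx)(Σy)/n = 4930.06 − 4254.26 = 675.8
b = Sxy/Sxx = 675.8/163.333333 = 4.137551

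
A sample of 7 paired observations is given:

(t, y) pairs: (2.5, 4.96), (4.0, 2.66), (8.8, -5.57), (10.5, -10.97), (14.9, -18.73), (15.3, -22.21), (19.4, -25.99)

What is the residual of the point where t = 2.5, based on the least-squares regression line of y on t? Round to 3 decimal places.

n = 7, Σx = 75.4, Σy = -75.85, Σxy = -1264.257, Σx² = 1042.4
Sxx = Σx² − (Σx)²/n = 1042.4 − 812.165714 = 230.234286
Sxy = Σxy − (Σx)(Σy)/n = -1264.257 − (-817.012857) = -447.244143
b = Sxy/Sxx = -447.244143/230.234286 = -1.942561
a = ȳ − b·x̄ = -10.835714 − (-1.942561)·10.771429 = 10.088443
ŷ(2.5) = 10.088443 + (-1.942561)·2.5 = 5.232040
residual = y − ŷ = 4.96 − 5.232040 = -0.272040

-0.272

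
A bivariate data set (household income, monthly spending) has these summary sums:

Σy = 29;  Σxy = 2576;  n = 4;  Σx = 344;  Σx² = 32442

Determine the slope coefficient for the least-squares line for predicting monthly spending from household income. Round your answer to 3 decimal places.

Sxx = Σx² − (Σx)²/n = 32442 − 29584 = 2858
Sxy = Σxy − (Σx)(Σy)/n = 2576 − 2494 = 82
b = Sxy/Sxx = 82/2858 = 0.028691

0.029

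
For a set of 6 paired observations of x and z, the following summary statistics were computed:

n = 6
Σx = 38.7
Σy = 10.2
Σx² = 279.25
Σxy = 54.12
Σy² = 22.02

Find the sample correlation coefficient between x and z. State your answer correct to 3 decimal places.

-0.991

Sxx = Σx² − (Σx)²/n = 279.25 − 249.615 = 29.635
Sxy = Σxy − (Σx)(Σy)/n = 54.12 − 65.79 = -11.67
Syy = Σy² − (Σy)²/n = 22.02 − 17.34 = 4.68
r = Sxy/√(Sxx·Syy) = -11.67/√(138.6918) = -11.67/11.776748 = -0.990936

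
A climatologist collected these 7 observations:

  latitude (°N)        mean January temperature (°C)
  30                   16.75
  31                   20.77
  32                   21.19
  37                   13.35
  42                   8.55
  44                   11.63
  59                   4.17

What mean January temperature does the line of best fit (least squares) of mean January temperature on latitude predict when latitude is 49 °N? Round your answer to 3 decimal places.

n = 7, Σx = 275, Σy = 96.41, Σxy = 3435.25, Σx² = 11435
Sxx = Σx² − (Σx)²/n = 11435 − 10803.571429 = 631.428571
Sxy = Σxy − (Σx)(Σy)/n = 3435.25 − 3787.535714 = -352.285714
b = Sxy/Sxx = -352.285714/631.428571 = -0.557919
a = ȳ − b·x̄ = 13.772857 − (-0.557919)·39.285714 = 35.691086
ŷ(49) = a + b·49 = 35.691086 + (-0.557919)·49 = 8.353077

8.353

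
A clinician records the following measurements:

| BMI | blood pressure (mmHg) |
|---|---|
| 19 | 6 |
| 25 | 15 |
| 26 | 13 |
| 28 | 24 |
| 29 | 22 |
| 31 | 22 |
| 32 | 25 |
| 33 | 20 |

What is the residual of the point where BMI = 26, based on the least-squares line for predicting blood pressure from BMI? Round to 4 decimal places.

-3.0276

n = 8, Σx = 223, Σy = 147, Σxy = 4279, Σx² = 6361
Sxx = Σx² − (Σx)²/n = 6361 − 6216.125 = 144.875
Sxy = Σxy − (Σx)(Σy)/n = 4279 − 4097.625 = 181.375
b = Sxy/Sxx = 181.375/144.875 = 1.251941
a = ȳ − b·x̄ = 18.375 − 1.251941·27.875 = -16.522865
ŷ(26) = -16.522865 + 1.251941·26 = 16.027610
residual = y − ŷ = 13 − 16.027610 = -3.027610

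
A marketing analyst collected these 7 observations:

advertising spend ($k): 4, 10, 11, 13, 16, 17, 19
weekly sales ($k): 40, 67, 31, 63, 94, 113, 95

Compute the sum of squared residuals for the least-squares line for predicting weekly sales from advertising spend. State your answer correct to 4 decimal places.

1844.7491

n = 7, Σx = 90, Σy = 503, Σxy = 7220, Σx² = 1312, Σy² = 41649
Sxx = Σx² − (Σx)²/n = 1312 − 1157.142857 = 154.857143
Sxy = Σxy − (Σx)(Σy)/n = 7220 − 6467.142857 = 752.857143
Syy = Σy² − (Σy)²/n = 41649 − 36144.142857 = 5504.857143
b = Sxy/Sxx = 752.857143/154.857143 = 4.861624
SSE = Syy − b·Sxy = 5504.857143 − 4.861624·752.857143 = 1844.749077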